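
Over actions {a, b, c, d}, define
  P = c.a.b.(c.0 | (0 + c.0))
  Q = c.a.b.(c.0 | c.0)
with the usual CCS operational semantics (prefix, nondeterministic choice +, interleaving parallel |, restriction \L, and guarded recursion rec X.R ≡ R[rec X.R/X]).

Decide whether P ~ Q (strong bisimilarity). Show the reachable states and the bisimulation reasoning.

LTS(P): 7 reachable states
  m0 = c.a.b.(c.0 | (0 + c.0)) | ··c··> m1
  m1 = a.b.(c.0 | (0 + c.0)) | ··a··> m2
  m2 = b.(c.0 | (0 + c.0)) | ··b··> m3
  m3 = c.0 | (0 + c.0) | ··c··> m4, ··c··> m5
  m4 = 0 | (0 + c.0) | ··c··> m6
  m5 = c.0 | 0 | ··c··> m6
  m6 = 0 | 0 | deadlocked
LTS(Q): 7 reachable states
  n0 = c.a.b.(c.0 | c.0) | ··c··> n1
  n1 = a.b.(c.0 | c.0) | ··a··> n2
  n2 = b.(c.0 | c.0) | ··b··> n3
  n3 = c.0 | c.0 | ··c··> n4, ··c··> n5
  n4 = 0 | c.0 | ··c··> n6
  n5 = c.0 | 0 | ··c··> n6
  n6 = 0 | 0 | deadlocked
Coarsest stable partition (strong bisimilarity classes):
  B0 = {m0, n0}
  B1 = {m1, n1}
  B2 = {m2, n2}
  B3 = {m3, n3}
  B4 = {m4, m5, n4, n5}
  B5 = {m6, n6}
m0 ∈ B0, n0 ∈ B0 → same block

bisimilar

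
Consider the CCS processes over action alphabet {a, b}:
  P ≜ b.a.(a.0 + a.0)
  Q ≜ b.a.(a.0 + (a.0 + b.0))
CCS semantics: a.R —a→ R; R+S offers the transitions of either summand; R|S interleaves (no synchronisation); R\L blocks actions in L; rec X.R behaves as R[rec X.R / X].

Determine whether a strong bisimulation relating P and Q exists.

P's transition system — 4 states:
  m0 = b.a.(a.0 + a.0) :: ··b··> m1
  m1 = a.(a.0 + a.0) :: ··a··> m2
  m2 = a.0 + a.0 :: ··a··> m3
  m3 = 0 :: (no moves)
Q's transition system — 4 states:
  n0 = b.a.(a.0 + (a.0 + b.0)) :: ··b··> n1
  n1 = a.(a.0 + (a.0 + b.0)) :: ··a··> n2
  n2 = a.0 + (a.0 + b.0) :: ··a··> n3, ··b··> n3
  n3 = 0 :: (no moves)
Coarsest stable partition (strong bisimilarity classes):
  B0 = {m0}
  B1 = {m1}
  B2 = {m2}
  B3 = {m3, n3}
  B4 = {n0}
  B5 = {n1}
  B6 = {n2}
m0 ∈ B0, n0 ∈ B4 → different blocks

not bisimilar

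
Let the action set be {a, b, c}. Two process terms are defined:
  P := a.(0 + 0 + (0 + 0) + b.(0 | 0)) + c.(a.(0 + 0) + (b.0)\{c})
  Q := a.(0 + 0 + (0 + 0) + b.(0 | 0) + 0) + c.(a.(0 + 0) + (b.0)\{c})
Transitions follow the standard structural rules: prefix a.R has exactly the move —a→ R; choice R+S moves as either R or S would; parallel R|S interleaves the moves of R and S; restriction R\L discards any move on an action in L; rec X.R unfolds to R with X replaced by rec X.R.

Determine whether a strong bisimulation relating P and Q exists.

LTS(P): 6 reachable states
  m0 = a.(0 + 0 + (0 + 0) + b.(0 | 0)) + c.(a.(0 + 0) + (b.0)\{c}) :: —a→ m1, —c→ m2
  m1 = 0 + 0 + (0 + 0) + b.(0 | 0) :: —b→ m3
  m2 = a.(0 + 0) + (b.0)\{c} :: —a→ m4, —b→ m5
  m3 = 0 | 0 :: stopped
  m4 = 0 + 0 :: stopped
  m5 = 0\{c} :: stopped
LTS(Q): 6 reachable states
  n0 = a.(0 + 0 + (0 + 0) + b.(0 | 0) + 0) + c.(a.(0 + 0) + (b.0)\{c}) :: —a→ n1, —c→ n2
  n1 = 0 + 0 + (0 + 0) + b.(0 | 0) + 0 :: —b→ n3
  n2 = a.(0 + 0) + (b.0)\{c} :: —a→ n4, —b→ n5
  n3 = 0 | 0 :: stopped
  n4 = 0 + 0 :: stopped
  n5 = 0\{c} :: stopped
Coarsest stable partition (strong bisimilarity classes):
  B0 = {m0, n0}
  B1 = {m1, n1}
  B2 = {m3, m4, m5, n3, n4, n5}
  B3 = {m2, n2}
m0 ∈ B0, n0 ∈ B0 → same block

bisimilar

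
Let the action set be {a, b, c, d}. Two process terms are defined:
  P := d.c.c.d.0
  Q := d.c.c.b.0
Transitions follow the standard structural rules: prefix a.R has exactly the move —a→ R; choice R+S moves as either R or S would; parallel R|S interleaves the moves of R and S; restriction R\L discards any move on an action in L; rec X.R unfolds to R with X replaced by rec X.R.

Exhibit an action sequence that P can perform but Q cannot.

Reachable graph of P (5 states):
  m0 = d.c.c.d.0 has moves ··d··> m1
  m1 = c.c.d.0 has moves ··c··> m2
  m2 = c.d.0 has moves ··c··> m3
  m3 = d.0 has moves ··d··> m4
  m4 = 0 has moves (no moves)
Reachable graph of Q (5 states):
  n0 = d.c.c.b.0 has moves ··d··> n1
  n1 = c.c.b.0 has moves ··c··> n2
  n2 = c.b.0 has moves ··c··> n3
  n3 = b.0 has moves ··b··> n4
  n4 = 0 has moves (no moves)
Trace ⟨dccd⟩ through P, begin at {m0}:
  [1] d ⇒ {m1}
  [2] c ⇒ {m2}
  [3] c ⇒ {m3}
  [4] d ⇒ {m4}
  — P admits the full trace.
Trace ⟨dccd⟩ through Q, begin at {n0}:
  [1] d ⇒ {n1}
  [2] c ⇒ {n2}
  [3] c ⇒ {n3}
  [4] d ⇒ ∅ (Q stuck)

dccd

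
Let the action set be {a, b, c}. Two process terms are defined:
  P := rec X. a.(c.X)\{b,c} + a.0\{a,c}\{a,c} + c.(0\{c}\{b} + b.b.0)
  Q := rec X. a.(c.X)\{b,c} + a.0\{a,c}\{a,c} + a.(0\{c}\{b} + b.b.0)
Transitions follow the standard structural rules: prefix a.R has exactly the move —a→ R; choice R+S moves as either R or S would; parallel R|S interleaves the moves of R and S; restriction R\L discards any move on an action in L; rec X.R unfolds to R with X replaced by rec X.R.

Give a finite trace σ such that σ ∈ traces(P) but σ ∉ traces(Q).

P's transition system — 6 states:
  p0 = rec X. a.(c.X)\{b,c} + a.0\{a,c}\{a,c} + c.(0\{c}\{b} + b.b.0) | —a→ p1, —a→ p2, —c→ p3
  p1 = (c.(rec X. a.(c.X)\{b,c} + a.0\{a,c}\{a,c} + c.(0\{c}\{b} + b.b.0)))\{b,c} | ·
  p2 = 0\{a,c}\{a,c} | ·
  p3 = 0\{c}\{b} + b.b.0 | —b→ p4
  p4 = b.0 | —b→ p5
  p5 = 0 | ·
Q's transition system — 6 states:
  q0 = rec X. a.(c.X)\{b,c} + a.0\{a,c}\{a,c} + a.(0\{c}\{b} + b.b.0) | —a→ q1, —a→ q2, —a→ q3
  q1 = (c.(rec X. a.(c.X)\{b,c} + a.0\{a,c}\{a,c} + a.(0\{c}\{b} + b.b.0)))\{b,c} | ·
  q2 = 0\{a,c}\{a,c} | ·
  q3 = 0\{c}\{b} + b.b.0 | —b→ q4
  q4 = b.0 | —b→ q5
  q5 = 0 | ·
Trace ⟨c⟩ through P, begin at {p0}:
  step 1 (c): {p3}
  — P admits the full trace.
Trace ⟨c⟩ through Q, begin at {q0}:
  step 1 (c): ∅ (Q stuck)

c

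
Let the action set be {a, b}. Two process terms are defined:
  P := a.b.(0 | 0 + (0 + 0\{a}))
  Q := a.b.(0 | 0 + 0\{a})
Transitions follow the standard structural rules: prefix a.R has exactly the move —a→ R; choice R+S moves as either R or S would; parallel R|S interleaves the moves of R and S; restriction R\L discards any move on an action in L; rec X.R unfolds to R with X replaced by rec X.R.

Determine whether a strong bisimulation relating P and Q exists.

P ~ Q

Reachable graph of P (3 states):
  p0 = a.b.(0 | 0 + (0 + 0\{a})) has moves =a=> p1
  p1 = b.(0 | 0 + (0 + 0\{a})) has moves =b=> p2
  p2 = 0 | 0 + (0 + 0\{a}) has moves (no moves)
Reachable graph of Q (3 states):
  q0 = a.b.(0 | 0 + 0\{a}) has moves =a=> q1
  q1 = b.(0 | 0 + 0\{a}) has moves =b=> q2
  q2 = 0 | 0 + 0\{a} has moves (no moves)
Partition-refinement fixed point:
  B0 = {p0, q0}
  B1 = {p1, q1}
  B2 = {p2, q2}
p0 ∈ B0, q0 ∈ B0 → same block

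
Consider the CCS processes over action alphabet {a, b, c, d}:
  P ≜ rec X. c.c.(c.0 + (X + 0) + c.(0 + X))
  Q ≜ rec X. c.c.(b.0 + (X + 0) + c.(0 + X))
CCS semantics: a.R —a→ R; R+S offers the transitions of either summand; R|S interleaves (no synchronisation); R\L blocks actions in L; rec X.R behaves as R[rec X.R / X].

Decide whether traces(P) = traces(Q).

Reachable graph of P (5 states):
  u0 = rec X. c.c.(c.0 + (X + 0) + c.(0 + X)) has moves ··c··> u1
  u1 = c.(c.0 + ((rec X. c.c.(c.0 + (X + 0) + c.(0 + X))) + 0) + c.(0 + (rec X. c.c.(c.0 + (X + 0) + c.(0 + X))))) has moves ··c··> u2
  u2 = c.0 + ((rec X. c.c.(c.0 + (X + 0) + c.(0 + X))) + 0) + c.(0 + (rec X. c.c.(c.0 + (X + 0) + c.(0 + X)))) has moves ··c··> u1, ··c··> u3, ··c··> u4
  u3 = 0 has moves ·
  u4 = 0 + (rec X. c.c.(c.0 + (X + 0) + c.(0 + X))) has moves ··c··> u1
Reachable graph of Q (5 states):
  v0 = rec X. c.c.(b.0 + (X + 0) + c.(0 + X)) has moves ··c··> v1
  v1 = c.(b.0 + ((rec X. c.c.(b.0 + (X + 0) + c.(0 + X))) + 0) + c.(0 + (rec X. c.c.(b.0 + (X + 0) + c.(0 + X))))) has moves ··c··> v2
  v2 = b.0 + ((rec X. c.c.(b.0 + (X + 0) + c.(0 + X))) + 0) + c.(0 + (rec X. c.c.(b.0 + (X + 0) + c.(0 + X)))) has moves ··b··> v3, ··c··> v1, ··c··> v4
  v3 = 0 has moves ·
  v4 = 0 + (rec X. c.c.(b.0 + (X + 0) + c.(0 + X))) has moves ··c··> v1
Trace ⟨ccb⟩ through Q, begin at {v0}:
  step 1 (c): {v1}
  step 2 (c): {v2}
  step 3 (b): {v3}
  ✓ Q
Trace ⟨ccb⟩ through P, begin at {u0}:
  step 1 (c): {u1}
  step 2 (c): {u2}
  step 3 (b): ∅  — P cannot continue

traces(P) ≠ traces(Q) — witness ⟨ccb⟩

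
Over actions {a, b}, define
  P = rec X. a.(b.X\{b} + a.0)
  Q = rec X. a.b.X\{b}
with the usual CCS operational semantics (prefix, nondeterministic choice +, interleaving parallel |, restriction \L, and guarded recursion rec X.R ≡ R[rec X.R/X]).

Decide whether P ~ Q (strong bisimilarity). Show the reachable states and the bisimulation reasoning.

NO

Reachable graph of P (6 states):
  u0 = rec X. a.(b.X\{b} + a.0) ⊢ -a-> u1
  u1 = b.(rec X. a.(b.X\{b} + a.0))\{b} + a.0 ⊢ -a-> u2, -b-> u3
  u2 = 0 ⊢ deadlocked
  u3 = (rec X. a.(b.X\{b} + a.0))\{b} ⊢ -a-> u4
  u4 = (b.(rec X. a.(b.X\{b} + a.0))\{b} + a.0)\{b} ⊢ -a-> u5
  u5 = 0\{b} ⊢ deadlocked
Reachable graph of Q (4 states):
  v0 = rec X. a.b.X\{b} ⊢ -a-> v1
  v1 = b.(rec X. a.b.X\{b})\{b} ⊢ -b-> v2
  v2 = (rec X. a.b.X\{b})\{b} ⊢ -a-> v3
  v3 = (b.(rec X. a.b.X\{b})\{b})\{b} ⊢ deadlocked
Bisimilarity quotient blocks:
  B0 = {u0}
  B1 = {u1}
  B2 = {u2, u5, v3}
  B3 = {u3}
  B4 = {u4, v2}
  B5 = {v0}
  B6 = {v1}
u0 ∈ B0, v0 ∈ B5 → different blocks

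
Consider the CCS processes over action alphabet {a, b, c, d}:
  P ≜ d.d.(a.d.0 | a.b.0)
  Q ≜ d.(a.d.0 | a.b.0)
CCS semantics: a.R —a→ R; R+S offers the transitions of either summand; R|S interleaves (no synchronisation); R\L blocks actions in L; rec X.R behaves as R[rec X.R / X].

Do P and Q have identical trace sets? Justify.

NO — witness ⟨dd⟩

Reachable graph of P (11 states):
  s0 = d.d.(a.d.0 | a.b.0) ⊢ —d→ s1
  s1 = d.(a.d.0 | a.b.0) ⊢ —d→ s2
  s2 = a.d.0 | a.b.0 ⊢ —a→ s3, —a→ s4
  s3 = a.d.0 | b.0 ⊢ —a→ s5, —b→ s6
  s4 = d.0 | a.b.0 ⊢ —a→ s5, —d→ s7
  s5 = d.0 | b.0 ⊢ —b→ s8, —d→ s9
  s6 = a.d.0 | 0 ⊢ —a→ s8
  s7 = 0 | a.b.0 ⊢ —a→ s9
  s8 = d.0 | 0 ⊢ —d→ s10
  s9 = 0 | b.0 ⊢ —b→ s10
  s10 = 0 | 0 ⊢ stopped
Reachable graph of Q (10 states):
  t0 = d.(a.d.0 | a.b.0) ⊢ —d→ t1
  t1 = a.d.0 | a.b.0 ⊢ —a→ t2, —a→ t3
  t2 = a.d.0 | b.0 ⊢ —a→ t4, —b→ t5
  t3 = d.0 | a.b.0 ⊢ —a→ t4, —d→ t6
  t4 = d.0 | b.0 ⊢ —b→ t7, —d→ t8
  t5 = a.d.0 | 0 ⊢ —a→ t7
  t6 = 0 | a.b.0 ⊢ —a→ t8
  t7 = d.0 | 0 ⊢ —d→ t9
  t8 = 0 | b.0 ⊢ —b→ t9
  t9 = 0 | 0 ⊢ stopped
Trace ⟨dd⟩ through P, begin at {s0}:
  after d @ step 1: {s1}
  after d @ step 2: {s2}
  P completes σ.
Trace ⟨dd⟩ through Q, begin at {t0}:
  after d @ step 1: {t1}
  after d @ step 2: ∅  — Q cannot continue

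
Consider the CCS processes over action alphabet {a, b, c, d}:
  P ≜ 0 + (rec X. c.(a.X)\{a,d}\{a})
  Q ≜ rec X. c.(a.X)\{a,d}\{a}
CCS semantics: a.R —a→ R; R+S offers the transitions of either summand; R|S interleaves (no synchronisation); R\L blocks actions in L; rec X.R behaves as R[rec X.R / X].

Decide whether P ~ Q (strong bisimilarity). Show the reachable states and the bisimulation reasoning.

Reachable graph of P (2 states):
  p0 = 0 + (rec X. c.(a.X)\{a,d}\{a}) ⊢ —c→ p1
  p1 = (a.(rec X. c.(a.X)\{a,d}\{a}))\{a,d}\{a} ⊢ stopped
Reachable graph of Q (2 states):
  q0 = rec X. c.(a.X)\{a,d}\{a} ⊢ —c→ q1
  q1 = (a.(rec X. c.(a.X)\{a,d}\{a}))\{a,d}\{a} ⊢ stopped
Bisimilarity quotient blocks:
  B0 = {p0, q0}
  B1 = {p1, q1}
p0 ∈ B0, q0 ∈ B0 → same block

P ~ Q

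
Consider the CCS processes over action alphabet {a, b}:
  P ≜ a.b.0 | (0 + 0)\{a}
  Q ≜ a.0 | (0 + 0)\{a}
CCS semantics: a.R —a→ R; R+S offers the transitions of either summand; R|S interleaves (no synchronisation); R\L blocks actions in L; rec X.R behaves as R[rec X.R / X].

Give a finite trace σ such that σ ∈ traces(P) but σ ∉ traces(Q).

P's transition system — 3 states:
  s0 = a.b.0 | (0 + 0)\{a} | -a-> s1
  s1 = b.0 | (0 + 0)\{a} | -b-> s2
  s2 = 0 | (0 + 0)\{a} | deadlocked
Q's transition system — 2 states:
  t0 = a.0 | (0 + 0)\{a} | -a-> t1
  t1 = 0 | (0 + 0)\{a} | deadlocked
Run σ = ⟨ab⟩ on P: start {s0}
  step 1 (a): {s1}
  step 2 (b): {s2}
  — P admits the full trace.
Run σ = ⟨ab⟩ on Q: start {t0}
  step 1 (a): {t1}
  step 2 (b): ∅ (Q stuck)

ab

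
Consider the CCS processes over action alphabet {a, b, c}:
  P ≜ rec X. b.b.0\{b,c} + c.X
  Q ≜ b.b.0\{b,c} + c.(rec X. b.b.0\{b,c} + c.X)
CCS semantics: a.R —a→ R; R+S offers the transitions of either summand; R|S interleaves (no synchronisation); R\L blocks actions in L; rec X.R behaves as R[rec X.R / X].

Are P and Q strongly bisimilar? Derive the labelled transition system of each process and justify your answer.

P ~ Q

Reachable graph of P (3 states):
  p0 = rec X. b.b.0\{b,c} + c.X | =b=> p1, =c=> p0
  p1 = b.0\{b,c} | =b=> p2
  p2 = 0\{b,c} | (no moves)
Reachable graph of Q (4 states):
  q0 = b.b.0\{b,c} + c.(rec X. b.b.0\{b,c} + c.X) | =b=> q1, =c=> q2
  q1 = b.0\{b,c} | =b=> q3
  q2 = rec X. b.b.0\{b,c} + c.X | =b=> q1, =c=> q2
  q3 = 0\{b,c} | (no moves)
Partition-refinement fixed point:
  B0 = {p0, q0, q2}
  B1 = {p1, q1}
  B2 = {p2, q3}
p0 ∈ B0, q0 ∈ B0 → same block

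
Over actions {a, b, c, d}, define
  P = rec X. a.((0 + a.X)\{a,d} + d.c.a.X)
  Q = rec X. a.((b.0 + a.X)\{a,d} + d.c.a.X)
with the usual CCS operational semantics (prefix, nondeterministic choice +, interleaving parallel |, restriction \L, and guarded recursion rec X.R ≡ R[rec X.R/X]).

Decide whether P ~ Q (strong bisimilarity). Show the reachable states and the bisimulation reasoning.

P ≁ Q

LTS(P): 4 reachable states
  s0 = rec X. a.((0 + a.X)\{a,d} + d.c.a.X) ⊢ ··a··> s1
  s1 = (0 + a.(rec X. a.((0 + a.X)\{a,d} + d.c.a.X)))\{a,d} + d.c.a.(rec X. a.((0 + a.X)\{a,d} + d.c.a.X)) ⊢ ··d··> s2
  s2 = c.a.(rec X. a.((0 + a.X)\{a,d} + d.c.a.X)) ⊢ ··c··> s3
  s3 = a.(rec X. a.((0 + a.X)\{a,d} + d.c.a.X)) ⊢ ··a··> s0
LTS(Q): 5 reachable states
  t0 = rec X. a.((b.0 + a.X)\{a,d} + d.c.a.X) ⊢ ··a··> t1
  t1 = (b.0 + a.(rec X. a.((b.0 + a.X)\{a,d} + d.c.a.X)))\{a,d} + d.c.a.(rec X. a.((b.0 + a.X)\{a,d} + d.c.a.X)) ⊢ ··b··> t2, ··d··> t3
  t2 = 0\{a,d} ⊢ ·
  t3 = c.a.(rec X. a.((b.0 + a.X)\{a,d} + d.c.a.X)) ⊢ ··c··> t4
  t4 = a.(rec X. a.((b.0 + a.X)\{a,d} + d.c.a.X)) ⊢ ··a··> t0
Coarsest stable partition (strong bisimilarity classes):
  B0 = {s0}
  B1 = {s1}
  B2 = {s2}
  B3 = {s3}
  B4 = {t0}
  B5 = {t1}
  B6 = {t2}
  B7 = {t3}
  B8 = {t4}
s0 ∈ B0, t0 ∈ B4 → different blocks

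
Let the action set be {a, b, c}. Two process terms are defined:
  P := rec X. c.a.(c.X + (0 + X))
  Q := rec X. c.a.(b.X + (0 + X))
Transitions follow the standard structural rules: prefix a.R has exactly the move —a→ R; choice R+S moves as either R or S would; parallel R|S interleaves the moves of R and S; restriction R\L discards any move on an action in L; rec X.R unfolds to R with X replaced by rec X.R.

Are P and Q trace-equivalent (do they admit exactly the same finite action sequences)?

NO — witness ⟨cacc⟩

Reachable graph of P (3 states):
  p0 = rec X. c.a.(c.X + (0 + X)) | ··c··> p1
  p1 = a.(c.(rec X. c.a.(c.X + (0 + X))) + (0 + (rec X. c.a.(c.X + (0 + X))))) | ··a··> p2
  p2 = c.(rec X. c.a.(c.X + (0 + X))) + (0 + (rec X. c.a.(c.X + (0 + X)))) | ··c··> p0, ··c··> p1
Reachable graph of Q (3 states):
  q0 = rec X. c.a.(b.X + (0 + X)) | ··c··> q1
  q1 = a.(b.(rec X. c.a.(b.X + (0 + X))) + (0 + (rec X. c.a.(b.X + (0 + X))))) | ··a··> q2
  q2 = b.(rec X. c.a.(b.X + (0 + X))) + (0 + (rec X. c.a.(b.X + (0 + X)))) | ··b··> q0, ··c··> q1
Executing cacc from P (initial set {p0}):
  after c @ step 1: {p1}
  after a @ step 2: {p2}
  after c @ step 3: {p0, p1}
  after c @ step 4: {p1}
  — P admits the full trace.
Executing cacc from Q (initial set {q0}):
  after c @ step 1: {q1}
  after a @ step 2: {q2}
  after c @ step 3: {q1}
  after c @ step 4: ∅  — Q cannot continue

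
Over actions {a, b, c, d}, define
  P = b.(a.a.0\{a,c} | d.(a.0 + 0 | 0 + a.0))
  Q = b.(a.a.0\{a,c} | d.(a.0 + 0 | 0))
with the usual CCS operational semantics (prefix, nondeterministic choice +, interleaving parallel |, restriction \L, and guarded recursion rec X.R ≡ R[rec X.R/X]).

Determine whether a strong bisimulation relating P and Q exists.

bisimilar

LTS(P): 10 reachable states
  m0 = b.(a.a.0\{a,c} | d.(a.0 + 0 | 0 + a.0)) has moves ··b··> m1
  m1 = a.a.0\{a,c} | d.(a.0 + 0 | 0 + a.0) has moves ··a··> m2, ··d··> m3
  m2 = a.0\{a,c} | d.(a.0 + 0 | 0 + a.0) has moves ··a··> m4, ··d··> m5
  m3 = a.a.0\{a,c} | (a.0 + 0 | 0 + a.0) has moves ··a··> m5, ··a··> m6
  m4 = 0\{a,c} | d.(a.0 + 0 | 0 + a.0) has moves ··d··> m7
  m5 = a.0\{a,c} | (a.0 + 0 | 0 + a.0) has moves ··a··> m7, ··a··> m8
  m6 = a.a.0\{a,c} | 0 has moves ··a··> m8
  m7 = 0\{a,c} | (a.0 + 0 | 0 + a.0) has moves ··a··> m9
  m8 = a.0\{a,c} | 0 has moves ··a··> m9
  m9 = 0\{a,c} | 0 has moves (no moves)
LTS(Q): 10 reachable states
  n0 = b.(a.a.0\{a,c} | d.(a.0 + 0 | 0)) has moves ··b··> n1
  n1 = a.a.0\{a,c} | d.(a.0 + 0 | 0) has moves ··a··> n2, ··d··> n3
  n2 = a.0\{a,c} | d.(a.0 + 0 | 0) has moves ··a··> n4, ··d··> n5
  n3 = a.a.0\{a,c} | (a.0 + 0 | 0) has moves ··a··> n5, ··a··> n6
  n4 = 0\{a,c} | d.(a.0 + 0 | 0) has moves ··d··> n7
  n5 = a.0\{a,c} | (a.0 + 0 | 0) has moves ··a··> n7, ··a··> n8
  n6 = a.a.0\{a,c} | 0 has moves ··a··> n8
  n7 = 0\{a,c} | (a.0 + 0 | 0) has moves ··a··> n9
  n8 = a.0\{a,c} | 0 has moves ··a··> n9
  n9 = 0\{a,c} | 0 has moves (no moves)
Bisimilarity quotient blocks:
  B0 = {m0, n0}
  B1 = {m1, n1}
  B2 = {m2, n2}
  B3 = {m4, n4}
  B4 = {m7, m8, n7, n8}
  B5 = {m9, n9}
  B6 = {m5, m6, n5, n6}
  B7 = {m3, n3}
m0 ∈ B0, n0 ∈ B0 → same block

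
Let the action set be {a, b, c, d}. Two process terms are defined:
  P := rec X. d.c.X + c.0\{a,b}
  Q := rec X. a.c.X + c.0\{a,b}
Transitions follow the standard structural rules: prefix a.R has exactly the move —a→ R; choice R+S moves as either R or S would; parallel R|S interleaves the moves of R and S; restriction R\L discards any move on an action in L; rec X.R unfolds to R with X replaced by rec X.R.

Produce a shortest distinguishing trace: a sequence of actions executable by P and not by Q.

LTS(P): 3 reachable states
  u0 = rec X. d.c.X + c.0\{a,b} has moves =c=> u1, =d=> u2
  u1 = 0\{a,b} has moves deadlocked
  u2 = c.(rec X. d.c.X + c.0\{a,b}) has moves =c=> u0
LTS(Q): 3 reachable states
  v0 = rec X. a.c.X + c.0\{a,b} has moves =a=> v1, =c=> v2
  v1 = c.(rec X. a.c.X + c.0\{a,b}) has moves =c=> v0
  v2 = 0\{a,b} has moves deadlocked
Executing d from P (initial set {u0}):
  step 1 (d): {u2}
  — P admits the full trace.
Executing d from Q (initial set {v0}):
  step 1 (d): no successor for Q

d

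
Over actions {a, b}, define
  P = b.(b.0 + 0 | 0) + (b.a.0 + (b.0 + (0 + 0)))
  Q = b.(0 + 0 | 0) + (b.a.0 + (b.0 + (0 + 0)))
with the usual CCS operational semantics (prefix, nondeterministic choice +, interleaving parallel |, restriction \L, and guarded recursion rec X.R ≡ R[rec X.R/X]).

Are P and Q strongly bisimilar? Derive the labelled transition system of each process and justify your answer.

P ≁ Q

Reachable graph of P (4 states):
  p0 = b.(b.0 + 0 | 0) + (b.a.0 + (b.0 + (0 + 0))) ⊢ =b=> p1, =b=> p2, =b=> p3
  p1 = 0 ⊢ (no moves)
  p2 = a.0 ⊢ =a=> p1
  p3 = b.0 + 0 | 0 ⊢ =b=> p1
Reachable graph of Q (4 states):
  q0 = b.(0 + 0 | 0) + (b.a.0 + (b.0 + (0 + 0))) ⊢ =b=> q1, =b=> q2, =b=> q3
  q1 = 0 ⊢ (no moves)
  q2 = 0 + 0 | 0 ⊢ (no moves)
  q3 = a.0 ⊢ =a=> q1
Bisimilarity quotient blocks:
  B0 = {p0}
  B1 = {p2, q3}
  B2 = {p1, q1, q2}
  B3 = {p3}
  B4 = {q0}
p0 ∈ B0, q0 ∈ B4 → different blocks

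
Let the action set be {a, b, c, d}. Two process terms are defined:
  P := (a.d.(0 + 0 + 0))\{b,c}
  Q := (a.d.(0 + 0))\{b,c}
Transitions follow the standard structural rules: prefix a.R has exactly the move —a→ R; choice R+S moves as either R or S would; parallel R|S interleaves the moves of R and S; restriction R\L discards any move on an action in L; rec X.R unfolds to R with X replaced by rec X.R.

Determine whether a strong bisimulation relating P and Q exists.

Reachable graph of P (3 states):
  p0 = (a.d.(0 + 0 + 0))\{b,c} ⊢ ··a··> p1
  p1 = (d.(0 + 0 + 0))\{b,c} ⊢ ··d··> p2
  p2 = (0 + 0 + 0)\{b,c} ⊢ deadlocked
Reachable graph of Q (3 states):
  q0 = (a.d.(0 + 0))\{b,c} ⊢ ··a··> q1
  q1 = (d.(0 + 0))\{b,c} ⊢ ··d··> q2
  q2 = (0 + 0)\{b,c} ⊢ deadlocked
Coarsest stable partition (strong bisimilarity classes):
  B0 = {p0, q0}
  B1 = {p1, q1}
  B2 = {p2, q2}
p0 ∈ B0, q0 ∈ B0 → same block

P ~ Q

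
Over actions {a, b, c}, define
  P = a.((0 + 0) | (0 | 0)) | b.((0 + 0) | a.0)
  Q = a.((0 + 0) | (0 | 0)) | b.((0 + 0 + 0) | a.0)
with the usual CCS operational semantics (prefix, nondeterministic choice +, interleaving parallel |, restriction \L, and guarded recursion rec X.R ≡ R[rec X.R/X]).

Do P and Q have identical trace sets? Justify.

Reachable graph of P (6 states):
  u0 = a.((0 + 0) | (0 | 0)) | b.((0 + 0) | a.0) :: =a=> u1, =b=> u2
  u1 = (0 + 0) | (0 | 0) | b.((0 + 0) | a.0) :: =b=> u3
  u2 = a.((0 + 0) | (0 | 0)) | ((0 + 0) | a.0) :: =a=> u3, =a=> u4
  u3 = (0 + 0) | (0 | 0) | ((0 + 0) | a.0) :: =a=> u5
  u4 = a.((0 + 0) | (0 | 0)) | ((0 + 0) | 0) :: =a=> u5
  u5 = (0 + 0) | (0 | 0) | ((0 + 0) | 0) :: ·
Reachable graph of Q (6 states):
  v0 = a.((0 + 0) | (0 | 0)) | b.((0 + 0 + 0) | a.0) :: =a=> v1, =b=> v2
  v1 = (0 + 0) | (0 | 0) | b.((0 + 0 + 0) | a.0) :: =b=> v3
  v2 = a.((0 + 0) | (0 | 0)) | ((0 + 0 + 0) | a.0) :: =a=> v3, =a=> v4
  v3 = (0 + 0) | (0 | 0) | ((0 + 0 + 0) | a.0) :: =a=> v5
  v4 = a.((0 + 0) | (0 | 0)) | ((0 + 0 + 0) | 0) :: =a=> v5
  v5 = (0 + 0) | (0 | 0) | ((0 + 0 + 0) | 0) :: ·
Coarsest stable partition (strong bisimilarity classes):
  B0 = {u0, v0}
  B1 = {u1, v1}
  B2 = {u3, u4, v3, v4}
  B3 = {u5, v5}
  B4 = {u2, v2}
u0 ∈ B0, v0 ∈ B0 → same block
Bisimilar ⇒ trace-equivalent.

YES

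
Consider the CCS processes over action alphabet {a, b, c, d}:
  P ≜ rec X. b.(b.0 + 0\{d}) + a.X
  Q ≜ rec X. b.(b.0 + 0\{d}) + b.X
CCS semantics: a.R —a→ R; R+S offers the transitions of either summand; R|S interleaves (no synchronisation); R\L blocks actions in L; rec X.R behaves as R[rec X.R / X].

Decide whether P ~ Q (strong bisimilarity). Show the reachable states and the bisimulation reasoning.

P ≁ Q

P's transition system — 3 states:
  u0 = rec X. b.(b.0 + 0\{d}) + a.X :: --a--▸ u0, --b--▸ u1
  u1 = b.0 + 0\{d} :: --b--▸ u2
  u2 = 0 :: (no moves)
Q's transition system — 3 states:
  v0 = rec X. b.(b.0 + 0\{d}) + b.X :: --b--▸ v0, --b--▸ v1
  v1 = b.0 + 0\{d} :: --b--▸ v2
  v2 = 0 :: (no moves)
Bisimilarity quotient blocks:
  B0 = {u0}
  B1 = {u1, v1}
  B2 = {u2, v2}
  B3 = {v0}
u0 ∈ B0, v0 ∈ B3 → different blocks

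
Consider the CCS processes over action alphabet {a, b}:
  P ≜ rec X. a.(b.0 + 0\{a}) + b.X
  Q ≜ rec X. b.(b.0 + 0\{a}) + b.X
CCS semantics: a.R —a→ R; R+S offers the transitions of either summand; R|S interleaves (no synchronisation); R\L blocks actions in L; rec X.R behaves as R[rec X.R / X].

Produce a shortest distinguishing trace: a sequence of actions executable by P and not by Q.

LTS(P): 3 reachable states
  u0 = rec X. a.(b.0 + 0\{a}) + b.X ⊢ =a=> u1, =b=> u0
  u1 = b.0 + 0\{a} ⊢ =b=> u2
  u2 = 0 ⊢ ∅
LTS(Q): 3 reachable states
  v0 = rec X. b.(b.0 + 0\{a}) + b.X ⊢ =b=> v0, =b=> v1
  v1 = b.0 + 0\{a} ⊢ =b=> v2
  v2 = 0 ⊢ ∅
Trace ⟨a⟩ through P, begin at {u0}:
  [1] a ⇒ {u1}
  — P admits the full trace.
Trace ⟨a⟩ through Q, begin at {v0}:
  [1] a ⇒ no successor for Q

a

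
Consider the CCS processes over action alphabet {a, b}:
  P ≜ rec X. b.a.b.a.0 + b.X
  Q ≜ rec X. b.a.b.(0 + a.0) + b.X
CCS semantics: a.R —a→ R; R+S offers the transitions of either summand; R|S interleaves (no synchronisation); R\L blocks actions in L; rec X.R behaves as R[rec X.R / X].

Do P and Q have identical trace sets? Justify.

trace-equivalent

Reachable graph of P (5 states):
  m0 = rec X. b.a.b.a.0 + b.X | =b=> m0, =b=> m1
  m1 = a.b.a.0 | =a=> m2
  m2 = b.a.0 | =b=> m3
  m3 = a.0 | =a=> m4
  m4 = 0 | ∅
Reachable graph of Q (5 states):
  n0 = rec X. b.a.b.(0 + a.0) + b.X | =b=> n0, =b=> n1
  n1 = a.b.(0 + a.0) | =a=> n2
  n2 = b.(0 + a.0) | =b=> n3
  n3 = 0 + a.0 | =a=> n4
  n4 = 0 | ∅
Partition-refinement fixed point:
  B0 = {m0, n0}
  B1 = {m1, n1}
  B2 = {m2, n2}
  B3 = {m3, n3}
  B4 = {m4, n4}
m0 ∈ B0, n0 ∈ B0 → same block
Bisimilar ⇒ trace-equivalent.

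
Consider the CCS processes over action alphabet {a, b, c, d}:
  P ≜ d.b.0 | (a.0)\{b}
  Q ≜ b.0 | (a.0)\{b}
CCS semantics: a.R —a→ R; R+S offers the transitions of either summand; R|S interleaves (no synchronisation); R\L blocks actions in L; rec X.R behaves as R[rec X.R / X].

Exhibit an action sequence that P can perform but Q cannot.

LTS(P): 6 reachable states
  u0 = d.b.0 | (a.0)\{b} → —a→ u1, —d→ u2
  u1 = d.b.0 | 0\{b} → —d→ u3
  u2 = b.0 | (a.0)\{b} → —a→ u3, —b→ u4
  u3 = b.0 | 0\{b} → —b→ u5
  u4 = 0 | (a.0)\{b} → —a→ u5
  u5 = 0 | 0\{b} → deadlocked
LTS(Q): 4 reachable states
  v0 = b.0 | (a.0)\{b} → —a→ v1, —b→ v2
  v1 = b.0 | 0\{b} → —b→ v3
  v2 = 0 | (a.0)\{b} → —a→ v3
  v3 = 0 | 0\{b} → deadlocked
Trace ⟨d⟩ through P, begin at {u0}:
  step 1 (d): {u2}
  ✓ P
Trace ⟨d⟩ through Q, begin at {v0}:
  step 1 (d): ∅ (Q stuck)

d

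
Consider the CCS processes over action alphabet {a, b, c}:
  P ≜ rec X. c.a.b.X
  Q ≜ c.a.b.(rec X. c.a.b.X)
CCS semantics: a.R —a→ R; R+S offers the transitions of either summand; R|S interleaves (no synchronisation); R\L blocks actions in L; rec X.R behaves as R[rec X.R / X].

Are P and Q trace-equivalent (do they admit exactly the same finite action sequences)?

trace-equivalent

Reachable graph of P (3 states):
  p0 = rec X. c.a.b.X | --c--▸ p1
  p1 = a.b.(rec X. c.a.b.X) | --a--▸ p2
  p2 = b.(rec X. c.a.b.X) | --b--▸ p0
Reachable graph of Q (4 states):
  q0 = c.a.b.(rec X. c.a.b.X) | --c--▸ q1
  q1 = a.b.(rec X. c.a.b.X) | --a--▸ q2
  q2 = b.(rec X. c.a.b.X) | --b--▸ q3
  q3 = rec X. c.a.b.X | --c--▸ q1
Bisimilarity quotient blocks:
  B0 = {p0, q0, q3}
  B1 = {p1, q1}
  B2 = {p2, q2}
p0 ∈ B0, q0 ∈ B0 → same block
Bisimilar ⇒ trace-equivalent.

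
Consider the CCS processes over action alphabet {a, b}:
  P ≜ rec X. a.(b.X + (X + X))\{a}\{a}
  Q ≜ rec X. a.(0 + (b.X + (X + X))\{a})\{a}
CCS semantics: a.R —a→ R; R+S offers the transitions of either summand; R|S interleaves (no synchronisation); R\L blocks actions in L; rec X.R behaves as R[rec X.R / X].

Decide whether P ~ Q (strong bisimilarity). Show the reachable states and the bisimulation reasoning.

LTS(P): 3 reachable states
  p0 = rec X. a.(b.X + (X + X))\{a}\{a} has moves ··a··> p1
  p1 = (b.(rec X. a.(b.X + (X + X))\{a}\{a}) + ((rec X. a.(b.X + (X + X))\{a}\{a}) + (rec X. a.(b.X + (X + X))\{a}\{a})))\{a}\{a} has moves ··b··> p2
  p2 = (rec X. a.(b.X + (X + X))\{a}\{a})\{a}\{a} has moves deadlocked
LTS(Q): 3 reachable states
  q0 = rec X. a.(0 + (b.X + (X + X))\{a})\{a} has moves ··a··> q1
  q1 = (0 + (b.(rec X. a.(0 + (b.X + (X + X))\{a})\{a}) + ((rec X. a.(0 + (b.X + (X + X))\{a})\{a}) + (rec X. a.(0 + (b.X + (X + X))\{a})\{a})))\{a})\{a} has moves ··b··> q2
  q2 = (rec X. a.(0 + (b.X + (X + X))\{a})\{a})\{a}\{a} has moves deadlocked
Bisimilarity quotient blocks:
  B0 = {p0, q0}
  B1 = {p1, q1}
  B2 = {p2, q2}
p0 ∈ B0, q0 ∈ B0 → same block

YES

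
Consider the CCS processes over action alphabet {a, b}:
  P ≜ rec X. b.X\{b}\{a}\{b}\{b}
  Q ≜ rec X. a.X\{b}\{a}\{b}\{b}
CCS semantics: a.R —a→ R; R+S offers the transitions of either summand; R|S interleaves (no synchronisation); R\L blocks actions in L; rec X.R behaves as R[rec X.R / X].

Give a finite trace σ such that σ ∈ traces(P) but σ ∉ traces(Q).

P's transition system — 2 states:
  p0 = rec X. b.X\{b}\{a}\{b}\{b} | =b=> p1
  p1 = (rec X. b.X\{b}\{a}\{b}\{b})\{b}\{a}\{b}\{b} | stopped
Q's transition system — 2 states:
  q0 = rec X. a.X\{b}\{a}\{b}\{b} | =a=> q1
  q1 = (rec X. a.X\{b}\{a}\{b}\{b})\{b}\{a}\{b}\{b} | stopped
Trace ⟨b⟩ through P, begin at {p0}:
  step 1 (b): {p1}
  ✓ P
Trace ⟨b⟩ through Q, begin at {q0}:
  step 1 (b): ∅ (Q stuck)

b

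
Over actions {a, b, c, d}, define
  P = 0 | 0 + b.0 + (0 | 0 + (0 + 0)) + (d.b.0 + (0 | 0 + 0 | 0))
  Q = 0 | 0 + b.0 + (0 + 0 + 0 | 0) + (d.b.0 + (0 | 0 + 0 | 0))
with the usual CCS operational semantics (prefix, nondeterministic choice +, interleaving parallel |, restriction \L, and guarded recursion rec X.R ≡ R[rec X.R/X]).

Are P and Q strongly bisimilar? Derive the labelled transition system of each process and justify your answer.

bisimilar

P's transition system — 3 states:
  s0 = 0 | 0 + b.0 + (0 | 0 + (0 + 0)) + (d.b.0 + (0 | 0 + 0 | 0)) → ··b··> s1, ··d··> s2
  s1 = 0 → ∅
  s2 = b.0 → ··b··> s1
Q's transition system — 3 states:
  t0 = 0 | 0 + b.0 + (0 + 0 + 0 | 0) + (d.b.0 + (0 | 0 + 0 | 0)) → ··b··> t1, ··d··> t2
  t1 = 0 → ∅
  t2 = b.0 → ··b··> t1
Partition-refinement fixed point:
  B0 = {s0, t0}
  B1 = {s2, t2}
  B2 = {s1, t1}
s0 ∈ B0, t0 ∈ B0 → same block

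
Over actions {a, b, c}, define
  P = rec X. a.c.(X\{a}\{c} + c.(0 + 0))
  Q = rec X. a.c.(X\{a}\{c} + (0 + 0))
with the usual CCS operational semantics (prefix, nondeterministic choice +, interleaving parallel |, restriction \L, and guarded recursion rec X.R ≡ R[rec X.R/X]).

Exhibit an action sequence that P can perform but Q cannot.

P's transition system — 4 states:
  p0 = rec X. a.c.(X\{a}\{c} + c.(0 + 0)) :: ··a··> p1
  p1 = c.((rec X. a.c.(X\{a}\{c} + c.(0 + 0)))\{a}\{c} + c.(0 + 0)) :: ··c··> p2
  p2 = (rec X. a.c.(X\{a}\{c} + c.(0 + 0)))\{a}\{c} + c.(0 + 0) :: ··c··> p3
  p3 = 0 + 0 :: (no moves)
Q's transition system — 3 states:
  q0 = rec X. a.c.(X\{a}\{c} + (0 + 0)) :: ··a··> q1
  q1 = c.((rec X. a.c.(X\{a}\{c} + (0 + 0)))\{a}\{c} + (0 + 0)) :: ··c··> q2
  q2 = (rec X. a.c.(X\{a}\{c} + (0 + 0)))\{a}\{c} + (0 + 0) :: (no moves)
Trace ⟨acc⟩ through P, begin at {p0}:
  after a @ step 1: {p1}
  after c @ step 2: {p2}
  after c @ step 3: {p3}
  P completes σ.
Trace ⟨acc⟩ through Q, begin at {q0}:
  after a @ step 1: {q1}
  after c @ step 2: {q2}
  after c @ step 3: ∅ (Q stuck)

acc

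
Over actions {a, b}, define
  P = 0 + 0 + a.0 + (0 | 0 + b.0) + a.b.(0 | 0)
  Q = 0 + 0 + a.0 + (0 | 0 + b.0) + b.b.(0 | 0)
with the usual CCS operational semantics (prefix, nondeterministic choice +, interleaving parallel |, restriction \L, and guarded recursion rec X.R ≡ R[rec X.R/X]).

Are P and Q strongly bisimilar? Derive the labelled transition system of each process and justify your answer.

LTS(P): 4 reachable states
  p0 = 0 + 0 + a.0 + (0 | 0 + b.0) + a.b.(0 | 0) has moves =a=> p1, =a=> p2, =b=> p1
  p1 = 0 has moves stopped
  p2 = b.(0 | 0) has moves =b=> p3
  p3 = 0 | 0 has moves stopped
LTS(Q): 4 reachable states
  q0 = 0 + 0 + a.0 + (0 | 0 + b.0) + b.b.(0 | 0) has moves =a=> q1, =b=> q1, =b=> q2
  q1 = 0 has moves stopped
  q2 = b.(0 | 0) has moves =b=> q3
  q3 = 0 | 0 has moves stopped
Bisimilarity quotient blocks:
  B0 = {p0}
  B1 = {p1, p3, q1, q3}
  B2 = {p2, q2}
  B3 = {q0}
p0 ∈ B0, q0 ∈ B3 → different blocks

not bisimilar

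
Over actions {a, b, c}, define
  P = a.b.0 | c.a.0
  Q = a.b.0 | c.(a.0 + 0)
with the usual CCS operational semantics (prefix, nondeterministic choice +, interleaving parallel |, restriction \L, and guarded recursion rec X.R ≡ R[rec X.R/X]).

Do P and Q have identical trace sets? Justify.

P's transition system — 9 states:
  m0 = a.b.0 | c.a.0 → ··a··> m1, ··c··> m2
  m1 = b.0 | c.a.0 → ··b··> m3, ··c··> m4
  m2 = a.b.0 | a.0 → ··a··> m4, ··a··> m5
  m3 = 0 | c.a.0 → ··c··> m6
  m4 = b.0 | a.0 → ··a··> m7, ··b··> m6
  m5 = a.b.0 | 0 → ··a··> m7
  m6 = 0 | a.0 → ··a··> m8
  m7 = b.0 | 0 → ··b··> m8
  m8 = 0 | 0 → stopped
Q's transition system — 9 states:
  n0 = a.b.0 | c.(a.0 + 0) → ··a··> n1, ··c··> n2
  n1 = b.0 | c.(a.0 + 0) → ··b··> n3, ··c··> n4
  n2 = a.b.0 | (a.0 + 0) → ··a··> n4, ··a··> n5
  n3 = 0 | c.(a.0 + 0) → ··c··> n6
  n4 = b.0 | (a.0 + 0) → ··a··> n7, ··b··> n6
  n5 = a.b.0 | 0 → ··a··> n7
  n6 = 0 | (a.0 + 0) → ··a··> n8
  n7 = b.0 | 0 → ··b··> n8
  n8 = 0 | 0 → stopped
Bisimilarity quotient blocks:
  B0 = {m0, n0}
  B1 = {m1, n1}
  B2 = {m4, n4}
  B3 = {m6, n6}
  B4 = {m8, n8}
  B5 = {m7, n7}
  B6 = {m3, n3}
  B7 = {m2, n2}
  B8 = {m5, n5}
m0 ∈ B0, n0 ∈ B0 → same block
Bisimilar ⇒ trace-equivalent.

trace-equivalent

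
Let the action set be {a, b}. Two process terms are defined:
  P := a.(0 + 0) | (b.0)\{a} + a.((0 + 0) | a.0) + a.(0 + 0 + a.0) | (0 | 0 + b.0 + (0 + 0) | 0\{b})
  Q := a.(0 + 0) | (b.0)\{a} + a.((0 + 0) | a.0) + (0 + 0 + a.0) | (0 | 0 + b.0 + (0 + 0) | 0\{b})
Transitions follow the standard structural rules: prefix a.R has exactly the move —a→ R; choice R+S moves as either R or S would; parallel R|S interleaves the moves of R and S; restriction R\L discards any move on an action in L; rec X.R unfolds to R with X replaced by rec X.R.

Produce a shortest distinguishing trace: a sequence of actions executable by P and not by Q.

aab

Reachable graph of P (11 states):
  m0 = a.(0 + 0) | (b.0)\{a} + a.((0 + 0) | a.0) + a.(0 + 0 + a.0) | (0 | 0 + b.0 + (0 + 0) | 0\{b}) | ··a··> m1, ··a··> m2, ··a··> m3, ··b··> m4, ··b··> m5
  m1 = (0 + 0 + a.0) | (0 | 0 + b.0 + (0 + 0) | 0\{b}) | ··a··> m6, ··b··> m7
  m2 = (0 + 0) | (b.0)\{a} | ··b··> m8
  m3 = (0 + 0) | a.0 | ··a··> m9
  m4 = a.(0 + 0 + a.0) | 0 | ··a··> m7
  m5 = a.(0 + 0) | 0\{a} | ··a··> m8
  m6 = 0 | (0 | 0 + b.0 + (0 + 0) | 0\{b}) | ··b··> m10
  m7 = (0 + 0 + a.0) | 0 | ··a··> m10
  m8 = (0 + 0) | 0\{a} | ∅
  m9 = (0 + 0) | 0 | ∅
  m10 = 0 | 0 | ∅
Reachable graph of Q (9 states):
  n0 = a.(0 + 0) | (b.0)\{a} + a.((0 + 0) | a.0) + (0 + 0 + a.0) | (0 | 0 + b.0 + (0 + 0) | 0\{b}) | ··a··> n1, ··a··> n2, ··a··> n3, ··b··> n4, ··b··> n5
  n1 = (0 + 0) | (b.0)\{a} | ··b··> n6
  n2 = (0 + 0) | a.0 | ··a··> n7
  n3 = 0 | (0 | 0 + b.0 + (0 + 0) | 0\{b}) | ··b··> n8
  n4 = (0 + 0 + a.0) | 0 | ··a··> n8
  n5 = a.(0 + 0) | 0\{a} | ··a··> n6
  n6 = (0 + 0) | 0\{a} | ∅
  n7 = (0 + 0) | 0 | ∅
  n8 = 0 | 0 | ∅
Executing aab from P (initial set {m0}):
  after a @ step 1: {m1, m2, m3}
  after a @ step 2: {m6, m9}
  after b @ step 3: {m10}
  — P admits the full trace.
Executing aab from Q (initial set {n0}):
  after a @ step 1: {n1, n2, n3}
  after a @ step 2: {n7}
  after b @ step 3: no successor for Q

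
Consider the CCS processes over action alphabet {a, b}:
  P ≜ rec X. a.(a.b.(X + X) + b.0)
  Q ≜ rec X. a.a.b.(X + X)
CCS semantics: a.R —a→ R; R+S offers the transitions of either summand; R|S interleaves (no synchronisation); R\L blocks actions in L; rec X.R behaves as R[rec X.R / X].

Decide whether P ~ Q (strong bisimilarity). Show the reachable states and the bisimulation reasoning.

LTS(P): 5 reachable states
  m0 = rec X. a.(a.b.(X + X) + b.0) → —a→ m1
  m1 = a.b.((rec X. a.(a.b.(X + X) + b.0)) + (rec X. a.(a.b.(X + X) + b.0))) + b.0 → —a→ m2, —b→ m3
  m2 = b.((rec X. a.(a.b.(X + X) + b.0)) + (rec X. a.(a.b.(X + X) + b.0))) → —b→ m4
  m3 = 0 → (no moves)
  m4 = (rec X. a.(a.b.(X + X) + b.0)) + (rec X. a.(a.b.(X + X) + b.0)) → —a→ m1
LTS(Q): 4 reachable states
  n0 = rec X. a.a.b.(X + X) → —a→ n1
  n1 = a.b.((rec X. a.a.b.(X + X)) + (rec X. a.a.b.(X + X))) → —a→ n2
  n2 = b.((rec X. a.a.b.(X + X)) + (rec X. a.a.b.(X + X))) → —b→ n3
  n3 = (rec X. a.a.b.(X + X)) + (rec X. a.a.b.(X + X)) → —a→ n1
Coarsest stable partition (strong bisimilarity classes):
  B0 = {m0, m4}
  B1 = {m1}
  B2 = {m3}
  B3 = {m2}
  B4 = {n0, n3}
  B5 = {n1}
  B6 = {n2}
m0 ∈ B0, n0 ∈ B4 → different blocks

P ≁ Q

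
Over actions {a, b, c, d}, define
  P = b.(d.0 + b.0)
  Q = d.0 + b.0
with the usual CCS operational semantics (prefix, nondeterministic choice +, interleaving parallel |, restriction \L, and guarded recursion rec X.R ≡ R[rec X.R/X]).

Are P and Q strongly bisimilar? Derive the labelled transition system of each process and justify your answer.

not bisimilar

Reachable graph of P (3 states):
  s0 = b.(d.0 + b.0) → ··b··> s1
  s1 = d.0 + b.0 → ··b··> s2, ··d··> s2
  s2 = 0 → (no moves)
Reachable graph of Q (2 states):
  t0 = d.0 + b.0 → ··b··> t1, ··d··> t1
  t1 = 0 → (no moves)
Partition-refinement fixed point:
  B0 = {s0}
  B1 = {s1, t0}
  B2 = {s2, t1}
s0 ∈ B0, t0 ∈ B1 → different blocks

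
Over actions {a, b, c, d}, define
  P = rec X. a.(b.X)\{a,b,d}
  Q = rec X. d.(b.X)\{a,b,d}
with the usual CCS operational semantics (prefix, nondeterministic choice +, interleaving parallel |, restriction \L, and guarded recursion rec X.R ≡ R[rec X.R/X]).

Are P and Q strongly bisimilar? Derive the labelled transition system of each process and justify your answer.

NO

Reachable graph of P (2 states):
  u0 = rec X. a.(b.X)\{a,b,d} → ··a··> u1
  u1 = (b.(rec X. a.(b.X)\{a,b,d}))\{a,b,d} → (no moves)
Reachable graph of Q (2 states):
  v0 = rec X. d.(b.X)\{a,b,d} → ··d··> v1
  v1 = (b.(rec X. d.(b.X)\{a,b,d}))\{a,b,d} → (no moves)
Bisimilarity quotient blocks:
  B0 = {u0}
  B1 = {u1, v1}
  B2 = {v0}
u0 ∈ B0, v0 ∈ B2 → different blocks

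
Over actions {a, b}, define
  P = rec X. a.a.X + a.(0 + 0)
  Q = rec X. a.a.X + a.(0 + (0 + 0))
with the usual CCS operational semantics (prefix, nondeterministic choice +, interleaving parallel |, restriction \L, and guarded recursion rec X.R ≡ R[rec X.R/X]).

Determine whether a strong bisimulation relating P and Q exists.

bisimilar

Reachable graph of P (3 states):
  s0 = rec X. a.a.X + a.(0 + 0) ⊢ —a→ s1, —a→ s2
  s1 = 0 + 0 ⊢ stopped
  s2 = a.(rec X. a.a.X + a.(0 + 0)) ⊢ —a→ s0
Reachable graph of Q (3 states):
  t0 = rec X. a.a.X + a.(0 + (0 + 0)) ⊢ —a→ t1, —a→ t2
  t1 = 0 + (0 + 0) ⊢ stopped
  t2 = a.(rec X. a.a.X + a.(0 + (0 + 0))) ⊢ —a→ t0
Partition-refinement fixed point:
  B0 = {s0, t0}
  B1 = {s2, t2}
  B2 = {s1, t1}
s0 ∈ B0, t0 ∈ B0 → same block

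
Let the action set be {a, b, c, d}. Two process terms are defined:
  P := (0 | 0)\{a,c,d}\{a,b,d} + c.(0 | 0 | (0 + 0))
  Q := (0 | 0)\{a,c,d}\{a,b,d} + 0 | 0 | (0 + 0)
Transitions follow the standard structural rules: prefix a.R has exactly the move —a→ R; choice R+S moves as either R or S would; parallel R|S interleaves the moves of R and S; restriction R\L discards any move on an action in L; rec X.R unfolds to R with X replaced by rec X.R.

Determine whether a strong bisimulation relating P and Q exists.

P ≁ Q

LTS(P): 2 reachable states
  p0 = (0 | 0)\{a,c,d}\{a,b,d} + c.(0 | 0 | (0 + 0)) ⊢ --c--▸ p1
  p1 = 0 | 0 | (0 + 0) ⊢ ∅
LTS(Q): 1 reachable states
  q0 = (0 | 0)\{a,c,d}\{a,b,d} + 0 | 0 | (0 + 0) ⊢ ∅
Partition-refinement fixed point:
  B0 = {p0}
  B1 = {p1, q0}
p0 ∈ B0, q0 ∈ B1 → different blocks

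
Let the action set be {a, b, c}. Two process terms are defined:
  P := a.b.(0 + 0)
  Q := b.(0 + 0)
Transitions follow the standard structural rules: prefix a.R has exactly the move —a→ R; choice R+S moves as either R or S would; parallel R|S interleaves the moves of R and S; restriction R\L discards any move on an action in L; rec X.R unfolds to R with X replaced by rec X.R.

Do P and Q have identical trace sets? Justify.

NO — witness ⟨a⟩

LTS(P): 3 reachable states
  p0 = a.b.(0 + 0) :: —a→ p1
  p1 = b.(0 + 0) :: —b→ p2
  p2 = 0 + 0 :: (no moves)
LTS(Q): 2 reachable states
  q0 = b.(0 + 0) :: —b→ q1
  q1 = 0 + 0 :: (no moves)
Trace ⟨a⟩ through P, begin at {p0}:
  after a @ step 1: {p1}
  P completes σ.
Trace ⟨a⟩ through Q, begin at {q0}:
  after a @ step 1: no successor for Q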